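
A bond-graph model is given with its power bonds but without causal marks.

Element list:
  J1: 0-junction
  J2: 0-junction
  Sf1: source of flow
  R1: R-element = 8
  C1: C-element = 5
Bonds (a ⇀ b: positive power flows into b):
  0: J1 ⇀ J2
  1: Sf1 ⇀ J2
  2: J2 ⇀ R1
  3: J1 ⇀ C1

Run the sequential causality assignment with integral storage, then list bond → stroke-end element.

b0 |J2
b1 |Sf1
b2 |R1
b3 |J1

#1 →Sf1  (Sf1 (Sf) sets flow on bond)
#3 →J1  (C1: C, integral causality)
#0 →J2  (J1: bond 3 brought effort, rest push out)
#2 →R1  (J2: bond 0 brought effort, rest push out)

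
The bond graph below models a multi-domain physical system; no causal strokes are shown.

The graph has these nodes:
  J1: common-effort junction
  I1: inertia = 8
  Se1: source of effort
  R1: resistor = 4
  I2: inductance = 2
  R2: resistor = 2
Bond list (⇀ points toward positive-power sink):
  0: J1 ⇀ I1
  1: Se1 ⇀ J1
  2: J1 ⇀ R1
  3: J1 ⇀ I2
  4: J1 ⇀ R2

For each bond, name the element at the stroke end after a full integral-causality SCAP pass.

β0 stroke at I1
β1 stroke at J1
β2 stroke at R1
β3 stroke at I2
β4 stroke at R2

#1 stroke at J1  (Se1: effort source, stroke at far end)
#0 stroke at I1  (J1 effort already set via bond 1)
#2 stroke at R1  (J1: bond 1 brought effort, rest push out)
#3 stroke at I2  (0-jn J1 has e-setter on 1)
#4 stroke at R2  (J1: bond 1 brought effort, rest push out)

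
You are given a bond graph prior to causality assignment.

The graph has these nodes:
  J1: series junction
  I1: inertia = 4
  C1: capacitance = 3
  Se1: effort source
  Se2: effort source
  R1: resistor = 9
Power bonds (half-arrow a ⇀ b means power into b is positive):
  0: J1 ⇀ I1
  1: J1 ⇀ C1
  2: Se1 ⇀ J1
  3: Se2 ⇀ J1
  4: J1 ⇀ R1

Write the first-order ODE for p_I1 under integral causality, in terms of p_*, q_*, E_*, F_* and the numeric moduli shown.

dp_I1/dt = E_Se1 + E_Se2 - 9*p_I1/4 - q_C1/3

b2 stroke at J1  (source Se1 imposes e)
b3 stroke at J1  (Se2 fixes effort; stroke away)
b0 stroke at I1  (I1 outputs flow p/I1)
b1 stroke at J1  (J1: bond 0 brought flow, rest push out)
b4 stroke at J1  (1-jn J1 has f-setter on 0)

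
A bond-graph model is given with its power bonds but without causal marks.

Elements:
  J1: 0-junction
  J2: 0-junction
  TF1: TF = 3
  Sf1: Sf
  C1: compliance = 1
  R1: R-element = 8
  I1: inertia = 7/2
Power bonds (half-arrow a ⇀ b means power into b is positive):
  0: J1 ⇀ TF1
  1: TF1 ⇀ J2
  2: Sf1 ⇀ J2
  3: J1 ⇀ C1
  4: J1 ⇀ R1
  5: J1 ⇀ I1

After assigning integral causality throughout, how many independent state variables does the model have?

β2 stroke→Sf1  (Sf1 fixes flow; stroke at Sf1)
β1 stroke→J2  (only one effort-in slot at J2)
β0 stroke→TF1  (TF1 one-in-one-out from 1)
β3 stroke→J1  (C1 integral (e out))
β4 stroke→R1  (common-e at J1 fixed by 3)
β5 stroke→I1  (0-jn J1 has e-setter on 3)

2  (C1, I1 all integral)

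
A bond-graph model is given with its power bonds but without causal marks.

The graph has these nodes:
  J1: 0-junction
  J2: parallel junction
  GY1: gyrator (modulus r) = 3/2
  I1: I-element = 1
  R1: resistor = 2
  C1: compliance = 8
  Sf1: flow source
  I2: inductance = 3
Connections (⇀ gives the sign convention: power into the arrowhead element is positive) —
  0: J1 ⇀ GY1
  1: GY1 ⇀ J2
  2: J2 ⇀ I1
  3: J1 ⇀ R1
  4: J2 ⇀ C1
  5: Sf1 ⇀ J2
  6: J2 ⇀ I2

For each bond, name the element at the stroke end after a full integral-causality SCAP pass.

bond 5 stroke→Sf1  (Sf1 (Sf) sets flow on bond)
bond 2 stroke→I1  (I1 outputs flow p/I1)
bond 4 stroke→J2  (C1 integral (e out))
bond 1 stroke→GY1  (0-jn J2 has e-setter on 4)
bond 6 stroke→I2  (J2: bond 4 brought effort, rest push out)
bond 0 stroke→GY1  (GY1: gyrator matches bond 1)
bond 3 stroke→J1  (only one effort-in slot at J1)

bond 0 →GY1
bond 1 →GY1
bond 2 →I1
bond 3 →J1
bond 4 →J2
bond 5 →Sf1
bond 6 →I2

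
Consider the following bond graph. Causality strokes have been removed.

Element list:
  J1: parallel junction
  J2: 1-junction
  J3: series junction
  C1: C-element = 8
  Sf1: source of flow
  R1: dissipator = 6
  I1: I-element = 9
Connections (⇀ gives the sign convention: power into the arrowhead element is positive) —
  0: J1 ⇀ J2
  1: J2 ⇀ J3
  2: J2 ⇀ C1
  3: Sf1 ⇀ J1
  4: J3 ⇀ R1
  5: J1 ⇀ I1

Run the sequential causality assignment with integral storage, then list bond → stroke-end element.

#0 stroke→J1
#1 stroke→J2
#2 stroke→J2
#3 stroke→Sf1
#4 stroke→J3
#5 stroke→I1

β3 stroke at Sf1  (source Sf1 imposes f)
β2 stroke at J2  (C1: C, integral causality)
β5 stroke at I1  (I1: I, integral causality)
β0 stroke at J1  (J1 needs exactly one e-in)
β1 stroke at J2  (J2: bond 0 brought flow, rest push out)
β4 stroke at J3  (1-jn J3 has f-setter on 1)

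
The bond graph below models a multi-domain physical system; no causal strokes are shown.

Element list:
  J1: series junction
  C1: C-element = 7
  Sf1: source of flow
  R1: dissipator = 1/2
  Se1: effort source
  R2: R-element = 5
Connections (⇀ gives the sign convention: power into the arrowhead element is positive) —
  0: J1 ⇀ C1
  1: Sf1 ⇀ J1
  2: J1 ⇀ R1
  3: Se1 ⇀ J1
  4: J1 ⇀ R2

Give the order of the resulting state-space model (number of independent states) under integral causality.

β1 →Sf1  (Sf1 fixes flow; stroke at Sf1)
β3 →J1  (Se1: effort source, stroke at far end)
β0 →J1  (J1 flow already set via bond 1)
β2 →J1  (J1 flow already set via bond 1)
β4 →J1  (common-f at J1 fixed by 1)

1  (C1 all integral)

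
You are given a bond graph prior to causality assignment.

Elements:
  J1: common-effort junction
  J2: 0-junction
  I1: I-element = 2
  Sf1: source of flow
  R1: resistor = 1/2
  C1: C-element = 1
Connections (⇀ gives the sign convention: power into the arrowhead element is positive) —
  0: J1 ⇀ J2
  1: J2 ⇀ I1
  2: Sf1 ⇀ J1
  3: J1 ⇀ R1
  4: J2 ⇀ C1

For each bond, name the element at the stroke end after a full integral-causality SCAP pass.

b2 stroke→Sf1  (source Sf1 imposes f)
b1 stroke→I1  (prefer integral on I1)
b4 stroke→J2  (C1 outputs effort q/C1)
b0 stroke→J1  (J2 effort already set via bond 4)
b3 stroke→R1  (J1: bond 0 brought effort, rest push out)

b0 →J1
b1 →I1
b2 →Sf1
b3 →R1
b4 →J2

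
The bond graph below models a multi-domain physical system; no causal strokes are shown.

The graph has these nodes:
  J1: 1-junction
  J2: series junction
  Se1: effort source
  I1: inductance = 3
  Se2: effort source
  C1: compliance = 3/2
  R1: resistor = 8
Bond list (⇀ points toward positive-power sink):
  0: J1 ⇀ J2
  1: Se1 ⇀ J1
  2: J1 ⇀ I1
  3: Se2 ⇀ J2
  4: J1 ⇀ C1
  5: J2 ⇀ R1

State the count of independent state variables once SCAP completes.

2  (C1, I1 all integral)

β1 stroke→J1  (Se1: effort source, stroke at far end)
β3 stroke→J2  (Se2 (Se) sets effort on bond)
β2 stroke→I1  (I1 integral (f out))
β0 stroke→J1  (common-f at J1 fixed by 2)
β4 stroke→J1  (J1: bond 2 brought flow, rest push out)
β5 stroke→J2  (J2: bond 0 brought flow, rest push out)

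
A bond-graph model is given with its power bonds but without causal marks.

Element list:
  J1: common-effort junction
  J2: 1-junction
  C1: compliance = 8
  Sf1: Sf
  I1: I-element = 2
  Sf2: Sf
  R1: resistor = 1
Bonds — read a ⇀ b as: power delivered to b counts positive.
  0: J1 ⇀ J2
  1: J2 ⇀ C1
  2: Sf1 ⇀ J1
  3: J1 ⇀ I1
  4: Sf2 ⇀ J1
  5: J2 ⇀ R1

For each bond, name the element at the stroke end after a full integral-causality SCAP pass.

bond 2 →Sf1  (source Sf1 imposes f)
bond 4 →Sf2  (Sf2: flow source, stroke at near end)
bond 1 →J2  (C1 outputs effort q/C1)
bond 3 →I1  (I1 outputs flow p/I1)
bond 0 →J1  (only one effort-in slot at J1)
bond 5 →J2  (common-f at J2 fixed by 0)

β0 →J1
β1 →J2
β2 →Sf1
β3 →I1
β4 →Sf2
β5 →J2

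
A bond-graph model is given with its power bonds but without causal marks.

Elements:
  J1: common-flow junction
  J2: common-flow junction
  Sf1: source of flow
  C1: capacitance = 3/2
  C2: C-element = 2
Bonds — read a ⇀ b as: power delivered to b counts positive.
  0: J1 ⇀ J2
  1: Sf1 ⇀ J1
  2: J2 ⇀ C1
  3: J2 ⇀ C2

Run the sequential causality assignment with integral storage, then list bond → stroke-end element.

#1 stroke at Sf1  (Sf1 (Sf) sets flow on bond)
#0 stroke at J1  (1-jn J1 has f-setter on 1)
#2 stroke at J2  (common-f at J2 fixed by 0)
#3 stroke at J2  (J2: bond 0 brought flow, rest push out)

β0 stroke at J1
β1 stroke at Sf1
β2 stroke at J2
β3 stroke at J2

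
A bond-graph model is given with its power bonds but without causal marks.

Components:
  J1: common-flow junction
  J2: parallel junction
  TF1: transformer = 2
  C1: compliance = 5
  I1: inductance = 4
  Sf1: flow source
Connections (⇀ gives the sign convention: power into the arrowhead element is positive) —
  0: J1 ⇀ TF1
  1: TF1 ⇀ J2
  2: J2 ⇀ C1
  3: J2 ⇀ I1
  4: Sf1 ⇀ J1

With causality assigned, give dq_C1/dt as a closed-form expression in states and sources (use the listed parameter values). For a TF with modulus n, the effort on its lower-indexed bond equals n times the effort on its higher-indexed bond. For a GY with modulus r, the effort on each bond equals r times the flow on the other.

dq_C1/dt = 2*F_Sf1 - p_I1/4

#4 stroke→Sf1  (Sf1: flow source, stroke at near end)
#0 stroke→J1  (J1 flow already set via bond 4)
#1 stroke→TF1  (TF1: transformer flips bond 0)
#2 stroke→J2  (C1 outputs effort q/C1)
#3 stroke→I1  (0-jn J2 has e-setter on 2)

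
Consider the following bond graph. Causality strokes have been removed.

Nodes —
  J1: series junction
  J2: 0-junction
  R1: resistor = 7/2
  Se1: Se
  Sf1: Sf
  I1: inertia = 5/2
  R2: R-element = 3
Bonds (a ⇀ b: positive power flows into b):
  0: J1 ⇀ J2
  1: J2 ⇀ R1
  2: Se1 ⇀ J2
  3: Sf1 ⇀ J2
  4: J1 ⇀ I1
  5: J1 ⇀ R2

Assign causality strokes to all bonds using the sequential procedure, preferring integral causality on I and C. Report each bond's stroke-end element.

bond 0 stroke at J1
bond 1 stroke at R1
bond 2 stroke at J2
bond 3 stroke at Sf1
bond 4 stroke at I1
bond 5 stroke at J1

b2 →J2  (source Se1 imposes e)
b3 →Sf1  (Sf1 fixes flow; stroke at Sf1)
b0 →J1  (common-e at J2 fixed by 2)
b1 →R1  (0-jn J2 has e-setter on 2)
b4 →I1  (I1 integral (f out))
b5 →J1  (1-jn J1 has f-setter on 4)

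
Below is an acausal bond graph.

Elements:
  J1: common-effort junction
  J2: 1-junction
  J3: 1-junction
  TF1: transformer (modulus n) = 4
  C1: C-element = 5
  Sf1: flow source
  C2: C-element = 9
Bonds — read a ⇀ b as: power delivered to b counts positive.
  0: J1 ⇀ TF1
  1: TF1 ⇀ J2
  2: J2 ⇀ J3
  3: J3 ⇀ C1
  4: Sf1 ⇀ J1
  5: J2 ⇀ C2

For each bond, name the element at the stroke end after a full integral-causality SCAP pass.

bond 0 stroke→J1
bond 1 stroke→TF1
bond 2 stroke→J2
bond 3 stroke→J3
bond 4 stroke→Sf1
bond 5 stroke→J2

bond 4 →Sf1  (Sf1 (Sf) sets flow on bond)
bond 0 →J1  (only one effort-in slot at J1)
bond 1 →TF1  (TF TF1: opposite of bond 0)
bond 2 →J2  (1-jn J2 has f-setter on 1)
bond 5 →J2  (J2: bond 1 brought flow, rest push out)
bond 3 →J3  (common-f at J3 fixed by 2)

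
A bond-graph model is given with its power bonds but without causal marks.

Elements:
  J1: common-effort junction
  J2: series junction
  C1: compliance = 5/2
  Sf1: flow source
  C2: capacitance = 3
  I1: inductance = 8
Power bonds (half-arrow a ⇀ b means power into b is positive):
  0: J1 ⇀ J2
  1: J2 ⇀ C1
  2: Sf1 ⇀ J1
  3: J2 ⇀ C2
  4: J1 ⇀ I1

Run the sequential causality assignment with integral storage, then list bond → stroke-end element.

b2 stroke at Sf1  (Sf1 (Sf) sets flow on bond)
b1 stroke at J2  (C1 integral (e out))
b3 stroke at J2  (C2 integral (e out))
b0 stroke at J1  (only one flow-in slot at J2)
b4 stroke at I1  (0-jn J1 has e-setter on 0)

#0 |J1
#1 |J2
#2 |Sf1
#3 |J2
#4 |I1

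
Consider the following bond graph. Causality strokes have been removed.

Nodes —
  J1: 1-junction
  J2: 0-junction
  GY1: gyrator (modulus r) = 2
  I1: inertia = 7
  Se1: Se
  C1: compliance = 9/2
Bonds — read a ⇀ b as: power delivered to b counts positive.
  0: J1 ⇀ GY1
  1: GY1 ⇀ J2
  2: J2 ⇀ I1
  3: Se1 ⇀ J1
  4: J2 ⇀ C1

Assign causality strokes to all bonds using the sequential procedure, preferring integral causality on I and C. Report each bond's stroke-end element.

bond 0 stroke at GY1
bond 1 stroke at GY1
bond 2 stroke at I1
bond 3 stroke at J1
bond 4 stroke at J2

bond 3 stroke→J1  (Se1 (Se) sets effort on bond)
bond 0 stroke→GY1  (J1: last free bond brings flow in)
bond 1 stroke→GY1  (GY1 both-in/both-out from 0)
bond 2 stroke→I1  (prefer integral on I1)
bond 4 stroke→J2  (J2: last free bond brings effort in)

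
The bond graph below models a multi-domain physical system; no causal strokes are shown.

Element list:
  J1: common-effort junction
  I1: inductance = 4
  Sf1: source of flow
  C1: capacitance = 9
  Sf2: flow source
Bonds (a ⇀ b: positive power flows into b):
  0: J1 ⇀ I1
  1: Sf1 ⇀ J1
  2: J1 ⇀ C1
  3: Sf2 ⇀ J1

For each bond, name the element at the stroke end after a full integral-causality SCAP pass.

bond 0 |I1
bond 1 |Sf1
bond 2 |J1
bond 3 |Sf2

b1 →Sf1  (source Sf1 imposes f)
b3 →Sf2  (Sf2: flow source, stroke at near end)
b0 →I1  (I1 integral (f out))
b2 →J1  (J1: last free bond brings effort in)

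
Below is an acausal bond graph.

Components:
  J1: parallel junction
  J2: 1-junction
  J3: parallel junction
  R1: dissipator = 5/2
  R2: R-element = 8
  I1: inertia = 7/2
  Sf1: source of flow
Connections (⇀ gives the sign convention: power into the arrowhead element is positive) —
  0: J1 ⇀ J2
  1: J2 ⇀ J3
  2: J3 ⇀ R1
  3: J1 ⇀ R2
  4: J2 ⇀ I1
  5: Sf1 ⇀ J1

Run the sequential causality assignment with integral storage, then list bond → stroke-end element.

b0 stroke at J2
b1 stroke at J2
b2 stroke at J3
b3 stroke at J1
b4 stroke at I1
b5 stroke at Sf1

bond 5 →Sf1  (Sf1 fixes flow; stroke at Sf1)
bond 4 →I1  (prefer integral on I1)
bond 0 →J2  (J2: bond 4 brought flow, rest push out)
bond 1 →J2  (J2: bond 4 brought flow, rest push out)
bond 2 →J3  (only one effort-in slot at J3)
bond 3 →J1  (closing 0-jn rule on J1)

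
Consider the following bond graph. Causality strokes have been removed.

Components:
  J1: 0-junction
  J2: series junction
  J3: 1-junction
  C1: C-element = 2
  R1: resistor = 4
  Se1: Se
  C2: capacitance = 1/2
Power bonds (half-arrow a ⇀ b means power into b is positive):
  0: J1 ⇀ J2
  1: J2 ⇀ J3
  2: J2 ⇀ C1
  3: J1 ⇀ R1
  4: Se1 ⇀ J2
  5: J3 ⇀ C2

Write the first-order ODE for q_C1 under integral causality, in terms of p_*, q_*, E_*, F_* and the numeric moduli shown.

b4 →J2  (source Se1 imposes e)
b2 →J2  (prefer integral on C1)
b5 →J3  (C2: C, integral causality)
b1 →J2  (J3: last free bond brings flow in)
b0 →J1  (closing 1-jn rule on J2)
b3 →R1  (J1: bond 0 brought effort, rest push out)

dq_C1/dt = E_Se1/4 - q_C1/8 - q_C2/2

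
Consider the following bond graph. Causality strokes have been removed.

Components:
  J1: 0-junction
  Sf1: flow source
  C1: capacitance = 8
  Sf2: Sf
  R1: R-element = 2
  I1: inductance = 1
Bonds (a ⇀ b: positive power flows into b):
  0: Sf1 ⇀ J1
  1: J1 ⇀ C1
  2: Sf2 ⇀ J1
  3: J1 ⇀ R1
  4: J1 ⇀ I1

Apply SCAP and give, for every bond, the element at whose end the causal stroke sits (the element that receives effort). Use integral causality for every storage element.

#0 |Sf1  (Sf1: flow source, stroke at near end)
#2 |Sf2  (Sf2 (Sf) sets flow on bond)
#1 |J1  (C1 integral (e out))
#3 |R1  (common-e at J1 fixed by 1)
#4 |I1  (0-jn J1 has e-setter on 1)

β0 |Sf1
β1 |J1
β2 |Sf2
β3 |R1
β4 |I1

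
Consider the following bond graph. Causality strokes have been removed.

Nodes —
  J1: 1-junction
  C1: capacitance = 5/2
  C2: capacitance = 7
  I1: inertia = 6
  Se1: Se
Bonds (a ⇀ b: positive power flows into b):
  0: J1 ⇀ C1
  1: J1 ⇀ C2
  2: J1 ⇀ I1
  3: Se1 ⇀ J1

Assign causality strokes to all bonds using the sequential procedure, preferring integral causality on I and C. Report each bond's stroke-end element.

#3 →J1  (source Se1 imposes e)
#0 →J1  (C1 outputs effort q/C1)
#1 →J1  (C2 outputs effort q/C2)
#2 →I1  (closing 1-jn rule on J1)

β0 |J1
β1 |J1
β2 |I1
β3 |J1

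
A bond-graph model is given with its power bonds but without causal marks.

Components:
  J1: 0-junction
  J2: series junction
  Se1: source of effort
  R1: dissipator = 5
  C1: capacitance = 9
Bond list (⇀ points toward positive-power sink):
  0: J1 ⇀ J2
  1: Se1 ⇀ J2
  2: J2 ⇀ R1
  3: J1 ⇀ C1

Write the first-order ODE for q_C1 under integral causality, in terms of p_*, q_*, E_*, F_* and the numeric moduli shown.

dq_C1/dt = -E_Se1/5 - q_C1/45

β1 stroke→J2  (source Se1 imposes e)
β3 stroke→J1  (C1 outputs effort q/C1)
β0 stroke→J2  (0-jn J1 has e-setter on 3)
β2 stroke→R1  (J2 needs exactly one f-in)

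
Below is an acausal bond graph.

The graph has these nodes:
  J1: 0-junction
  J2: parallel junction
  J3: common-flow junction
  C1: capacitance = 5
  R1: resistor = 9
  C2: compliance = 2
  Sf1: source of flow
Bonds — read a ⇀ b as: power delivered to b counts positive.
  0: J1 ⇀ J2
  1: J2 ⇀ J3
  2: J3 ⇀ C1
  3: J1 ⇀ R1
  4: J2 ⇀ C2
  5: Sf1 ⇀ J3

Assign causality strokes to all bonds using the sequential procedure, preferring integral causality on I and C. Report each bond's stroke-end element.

#5 stroke at Sf1  (Sf1 fixes flow; stroke at Sf1)
#1 stroke at J3  (common-f at J3 fixed by 5)
#2 stroke at J3  (J3: bond 5 brought flow, rest push out)
#4 stroke at J2  (C2 integral (e out))
#0 stroke at J1  (0-jn J2 has e-setter on 4)
#3 stroke at R1  (common-e at J1 fixed by 0)

β0 stroke at J1
β1 stroke at J3
β2 stroke at J3
β3 stroke at R1
β4 stroke at J2
β5 stroke at Sf1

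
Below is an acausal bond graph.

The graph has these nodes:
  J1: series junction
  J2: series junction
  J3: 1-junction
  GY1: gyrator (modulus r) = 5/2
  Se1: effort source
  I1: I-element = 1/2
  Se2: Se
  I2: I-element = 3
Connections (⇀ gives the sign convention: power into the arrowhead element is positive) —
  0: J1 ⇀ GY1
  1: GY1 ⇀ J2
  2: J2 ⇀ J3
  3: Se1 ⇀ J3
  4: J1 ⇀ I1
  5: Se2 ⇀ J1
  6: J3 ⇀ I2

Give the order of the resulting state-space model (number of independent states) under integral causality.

bond 3 stroke at J3  (Se1 fixes effort; stroke away)
bond 5 stroke at J1  (Se2 (Se) sets effort on bond)
bond 4 stroke at I1  (I1 outputs flow p/I1)
bond 0 stroke at J1  (J1 flow already set via bond 4)
bond 1 stroke at J2  (through GY1, causality inverts; strokes same side of GY1)
bond 2 stroke at J3  (only one flow-in slot at J2)
bond 6 stroke at I2  (J3 needs exactly one f-in)

2  (I1, I2 all integral)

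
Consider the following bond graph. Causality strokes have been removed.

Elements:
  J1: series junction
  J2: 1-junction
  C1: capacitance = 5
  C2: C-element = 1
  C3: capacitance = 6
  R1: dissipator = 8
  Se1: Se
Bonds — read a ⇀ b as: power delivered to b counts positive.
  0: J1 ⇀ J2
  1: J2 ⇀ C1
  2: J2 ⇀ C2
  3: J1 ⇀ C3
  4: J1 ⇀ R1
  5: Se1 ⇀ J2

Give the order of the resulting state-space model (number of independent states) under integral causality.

3  (C1, C2, C3 all integral)

β5 →J2  (Se1: effort source, stroke at far end)
β1 →J2  (C1 outputs effort q/C1)
β2 →J2  (C2: C, integral causality)
β0 →J1  (closing 1-jn rule on J2)
β3 →J1  (prefer integral on C3)
β4 →R1  (closing 1-jn rule on J1)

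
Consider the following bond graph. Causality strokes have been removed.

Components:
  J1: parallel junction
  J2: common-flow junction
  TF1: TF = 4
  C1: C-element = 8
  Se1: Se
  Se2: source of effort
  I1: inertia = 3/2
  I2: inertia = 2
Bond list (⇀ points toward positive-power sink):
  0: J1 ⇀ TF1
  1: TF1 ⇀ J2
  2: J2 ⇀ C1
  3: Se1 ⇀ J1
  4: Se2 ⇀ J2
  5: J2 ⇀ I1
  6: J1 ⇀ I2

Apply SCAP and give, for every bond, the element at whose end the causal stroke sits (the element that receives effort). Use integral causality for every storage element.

bond 0 |TF1
bond 1 |J2
bond 2 |J2
bond 3 |J1
bond 4 |J2
bond 5 |I1
bond 6 |I2

β3 stroke→J1  (Se1 (Se) sets effort on bond)
β4 stroke→J2  (source Se2 imposes e)
β0 stroke→TF1  (J1 effort already set via bond 3)
β6 stroke→I2  (common-e at J1 fixed by 3)
β1 stroke→J2  (through TF1, causality passes straight; one stroke at TF1)
β2 stroke→J2  (prefer integral on C1)
β5 stroke→I1  (only one flow-in slot at J2)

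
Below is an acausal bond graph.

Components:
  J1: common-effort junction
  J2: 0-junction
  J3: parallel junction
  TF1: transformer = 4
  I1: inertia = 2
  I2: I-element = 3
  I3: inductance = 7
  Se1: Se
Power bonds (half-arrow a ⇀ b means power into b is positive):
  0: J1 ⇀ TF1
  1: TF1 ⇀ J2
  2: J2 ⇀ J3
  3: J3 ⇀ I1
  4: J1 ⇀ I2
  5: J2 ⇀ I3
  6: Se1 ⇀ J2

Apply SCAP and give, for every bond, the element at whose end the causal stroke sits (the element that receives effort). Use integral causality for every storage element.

b0 stroke→J1
b1 stroke→TF1
b2 stroke→J3
b3 stroke→I1
b4 stroke→I2
b5 stroke→I3
b6 stroke→J2

bond 6 |J2  (Se1 (Se) sets effort on bond)
bond 1 |TF1  (J2: bond 6 brought effort, rest push out)
bond 2 |J3  (J2 effort already set via bond 6)
bond 5 |I3  (0-jn J2 has e-setter on 6)
bond 3 |I1  (J3 effort already set via bond 2)
bond 0 |J1  (TF1: transformer flips bond 1)
bond 4 |I2  (common-e at J1 fixed by 0)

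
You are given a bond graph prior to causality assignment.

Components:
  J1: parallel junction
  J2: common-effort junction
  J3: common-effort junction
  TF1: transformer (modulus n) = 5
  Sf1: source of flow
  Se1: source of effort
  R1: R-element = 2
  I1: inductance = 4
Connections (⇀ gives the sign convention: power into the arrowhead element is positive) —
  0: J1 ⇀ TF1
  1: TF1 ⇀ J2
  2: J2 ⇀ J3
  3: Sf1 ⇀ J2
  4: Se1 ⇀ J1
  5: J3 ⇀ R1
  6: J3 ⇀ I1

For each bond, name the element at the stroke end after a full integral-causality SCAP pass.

β0 stroke→TF1
β1 stroke→J2
β2 stroke→J3
β3 stroke→Sf1
β4 stroke→J1
β5 stroke→R1
β6 stroke→I1

β3 stroke→Sf1  (source Sf1 imposes f)
β4 stroke→J1  (source Se1 imposes e)
β0 stroke→TF1  (common-e at J1 fixed by 4)
β1 stroke→J2  (TF1 one-in-one-out from 0)
β2 stroke→J3  (0-jn J2 has e-setter on 1)
β5 stroke→R1  (J3: bond 2 brought effort, rest push out)
β6 stroke→I1  (J3: bond 2 brought effort, rest push out)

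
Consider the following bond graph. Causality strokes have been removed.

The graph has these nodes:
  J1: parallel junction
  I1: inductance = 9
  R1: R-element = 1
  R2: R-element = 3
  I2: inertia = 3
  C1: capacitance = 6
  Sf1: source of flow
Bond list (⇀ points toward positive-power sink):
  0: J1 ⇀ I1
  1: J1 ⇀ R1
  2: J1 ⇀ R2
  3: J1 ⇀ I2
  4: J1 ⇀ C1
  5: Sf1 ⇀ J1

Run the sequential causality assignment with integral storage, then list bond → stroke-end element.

b5 |Sf1  (Sf1 fixes flow; stroke at Sf1)
b0 |I1  (I1 integral (f out))
b3 |I2  (I2 outputs flow p/I2)
b4 |J1  (C1 integral (e out))
b1 |R1  (J1 effort already set via bond 4)
b2 |R2  (common-e at J1 fixed by 4)

bond 0 stroke→I1
bond 1 stroke→R1
bond 2 stroke→R2
bond 3 stroke→I2
bond 4 stroke→J1
bond 5 stroke→Sf1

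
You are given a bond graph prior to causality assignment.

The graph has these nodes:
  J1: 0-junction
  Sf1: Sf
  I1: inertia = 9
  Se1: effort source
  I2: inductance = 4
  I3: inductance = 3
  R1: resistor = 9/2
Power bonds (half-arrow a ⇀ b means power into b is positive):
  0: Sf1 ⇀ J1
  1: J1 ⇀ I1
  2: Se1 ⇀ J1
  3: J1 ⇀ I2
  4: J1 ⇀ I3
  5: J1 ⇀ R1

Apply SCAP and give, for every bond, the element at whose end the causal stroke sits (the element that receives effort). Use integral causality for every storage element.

β0 stroke→Sf1
β1 stroke→I1
β2 stroke→J1
β3 stroke→I2
β4 stroke→I3
β5 stroke→R1

b0 |Sf1  (Sf1: flow source, stroke at near end)
b2 |J1  (Se1: effort source, stroke at far end)
b1 |I1  (common-e at J1 fixed by 2)
b3 |I2  (0-jn J1 has e-setter on 2)
b4 |I3  (J1: bond 2 brought effort, rest push out)
b5 |R1  (0-jn J1 has e-setter on 2)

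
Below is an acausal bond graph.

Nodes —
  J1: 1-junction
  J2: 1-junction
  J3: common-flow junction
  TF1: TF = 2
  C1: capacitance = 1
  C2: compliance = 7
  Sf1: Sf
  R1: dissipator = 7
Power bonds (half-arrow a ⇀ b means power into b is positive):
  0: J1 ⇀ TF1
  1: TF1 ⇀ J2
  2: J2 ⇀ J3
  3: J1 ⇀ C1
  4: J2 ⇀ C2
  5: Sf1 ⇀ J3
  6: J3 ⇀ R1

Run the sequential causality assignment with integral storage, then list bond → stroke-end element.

β5 stroke→Sf1  (source Sf1 imposes f)
β2 stroke→J3  (J3: bond 5 brought flow, rest push out)
β6 stroke→J3  (J3 flow already set via bond 5)
β1 stroke→J2  (J2: bond 2 brought flow, rest push out)
β4 stroke→J2  (J2: bond 2 brought flow, rest push out)
β0 stroke→TF1  (TF1: transformer flips bond 1)
β3 stroke→J1  (J1: bond 0 brought flow, rest push out)

bond 0 stroke→TF1
bond 1 stroke→J2
bond 2 stroke→J3
bond 3 stroke→J1
bond 4 stroke→J2
bond 5 stroke→Sf1
bond 6 stroke→J3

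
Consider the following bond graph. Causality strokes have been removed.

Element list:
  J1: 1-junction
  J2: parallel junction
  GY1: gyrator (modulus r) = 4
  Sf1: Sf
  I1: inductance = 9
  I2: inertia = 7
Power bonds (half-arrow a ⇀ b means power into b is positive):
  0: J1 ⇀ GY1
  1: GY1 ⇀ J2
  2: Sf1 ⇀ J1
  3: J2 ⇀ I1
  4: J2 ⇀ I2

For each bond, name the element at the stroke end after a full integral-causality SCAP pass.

#2 stroke at Sf1  (source Sf1 imposes f)
#0 stroke at J1  (J1 flow already set via bond 2)
#1 stroke at J2  (GY1 both-in/both-out from 0)
#3 stroke at I1  (0-jn J2 has e-setter on 1)
#4 stroke at I2  (0-jn J2 has e-setter on 1)

#0 stroke at J1
#1 stroke at J2
#2 stroke at Sf1
#3 stroke at I1
#4 stroke at I2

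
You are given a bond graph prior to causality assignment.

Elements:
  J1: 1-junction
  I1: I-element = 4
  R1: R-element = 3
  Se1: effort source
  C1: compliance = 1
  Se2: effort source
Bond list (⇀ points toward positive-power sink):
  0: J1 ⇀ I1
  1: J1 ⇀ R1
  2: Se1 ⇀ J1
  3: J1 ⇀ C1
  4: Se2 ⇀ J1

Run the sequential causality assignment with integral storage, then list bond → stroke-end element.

b0 stroke→I1
b1 stroke→J1
b2 stroke→J1
b3 stroke→J1
b4 stroke→J1

#2 →J1  (Se1: effort source, stroke at far end)
#4 →J1  (Se2 (Se) sets effort on bond)
#0 →I1  (I1: I, integral causality)
#1 →J1  (J1: bond 0 brought flow, rest push out)
#3 →J1  (J1: bond 0 brought flow, rest push out)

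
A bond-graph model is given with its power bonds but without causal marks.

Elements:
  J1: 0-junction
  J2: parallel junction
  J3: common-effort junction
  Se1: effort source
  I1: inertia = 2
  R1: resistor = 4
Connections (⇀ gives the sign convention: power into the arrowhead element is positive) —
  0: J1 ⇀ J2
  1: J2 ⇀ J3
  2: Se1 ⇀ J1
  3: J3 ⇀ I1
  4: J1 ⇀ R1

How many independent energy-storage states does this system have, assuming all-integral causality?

#2 stroke at J1  (Se1 (Se) sets effort on bond)
#0 stroke at J2  (J1 effort already set via bond 2)
#4 stroke at R1  (0-jn J1 has e-setter on 2)
#1 stroke at J3  (common-e at J2 fixed by 0)
#3 stroke at I1  (common-e at J3 fixed by 1)

1  (I1 all integral)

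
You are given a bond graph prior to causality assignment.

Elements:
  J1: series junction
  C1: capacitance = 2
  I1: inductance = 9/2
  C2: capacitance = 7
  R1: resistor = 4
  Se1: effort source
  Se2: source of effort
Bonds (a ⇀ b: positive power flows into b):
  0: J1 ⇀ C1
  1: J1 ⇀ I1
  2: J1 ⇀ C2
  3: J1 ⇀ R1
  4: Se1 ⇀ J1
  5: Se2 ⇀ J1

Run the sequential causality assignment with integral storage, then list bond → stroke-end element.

#4 stroke at J1  (Se1: effort source, stroke at far end)
#5 stroke at J1  (Se2 (Se) sets effort on bond)
#0 stroke at J1  (prefer integral on C1)
#1 stroke at I1  (I1: I, integral causality)
#2 stroke at J1  (1-jn J1 has f-setter on 1)
#3 stroke at J1  (J1 flow already set via bond 1)

#0 →J1
#1 →I1
#2 →J1
#3 →J1
#4 →J1
#5 →J1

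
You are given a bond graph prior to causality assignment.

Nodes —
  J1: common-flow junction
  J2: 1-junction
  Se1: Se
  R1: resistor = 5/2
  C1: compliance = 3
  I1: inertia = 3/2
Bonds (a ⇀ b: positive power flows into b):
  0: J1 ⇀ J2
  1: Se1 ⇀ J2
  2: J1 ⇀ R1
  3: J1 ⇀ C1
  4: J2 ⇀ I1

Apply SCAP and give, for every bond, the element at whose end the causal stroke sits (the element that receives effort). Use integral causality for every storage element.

b0 stroke at J2
b1 stroke at J2
b2 stroke at J1
b3 stroke at J1
b4 stroke at I1

#1 |J2  (source Se1 imposes e)
#3 |J1  (C1 integral (e out))
#4 |I1  (I1 outputs flow p/I1)
#0 |J2  (J2: bond 4 brought flow, rest push out)
#2 |J1  (J1 flow already set via bond 0)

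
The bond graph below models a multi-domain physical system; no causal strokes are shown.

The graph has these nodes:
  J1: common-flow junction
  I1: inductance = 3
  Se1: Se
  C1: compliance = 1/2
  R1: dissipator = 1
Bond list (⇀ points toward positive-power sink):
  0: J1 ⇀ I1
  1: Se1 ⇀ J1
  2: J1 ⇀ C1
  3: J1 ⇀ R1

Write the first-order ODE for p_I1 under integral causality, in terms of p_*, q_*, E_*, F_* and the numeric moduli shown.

bond 1 →J1  (Se1 fixes effort; stroke away)
bond 0 →I1  (I1 outputs flow p/I1)
bond 2 →J1  (1-jn J1 has f-setter on 0)
bond 3 →J1  (J1: bond 0 brought flow, rest push out)

dp_I1/dt = E_Se1 - p_I1/3 - 2*q_C1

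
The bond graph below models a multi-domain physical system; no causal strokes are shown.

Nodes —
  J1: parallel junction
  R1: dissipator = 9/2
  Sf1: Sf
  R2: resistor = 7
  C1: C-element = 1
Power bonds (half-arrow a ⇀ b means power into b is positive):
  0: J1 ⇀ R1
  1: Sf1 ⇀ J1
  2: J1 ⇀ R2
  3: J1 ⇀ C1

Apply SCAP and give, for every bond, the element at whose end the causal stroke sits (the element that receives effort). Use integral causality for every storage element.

bond 1 |Sf1  (Sf1 fixes flow; stroke at Sf1)
bond 3 |J1  (C1 integral (e out))
bond 0 |R1  (0-jn J1 has e-setter on 3)
bond 2 |R2  (0-jn J1 has e-setter on 3)

#0 stroke at R1
#1 stroke at Sf1
#2 stroke at R2
#3 stroke at J1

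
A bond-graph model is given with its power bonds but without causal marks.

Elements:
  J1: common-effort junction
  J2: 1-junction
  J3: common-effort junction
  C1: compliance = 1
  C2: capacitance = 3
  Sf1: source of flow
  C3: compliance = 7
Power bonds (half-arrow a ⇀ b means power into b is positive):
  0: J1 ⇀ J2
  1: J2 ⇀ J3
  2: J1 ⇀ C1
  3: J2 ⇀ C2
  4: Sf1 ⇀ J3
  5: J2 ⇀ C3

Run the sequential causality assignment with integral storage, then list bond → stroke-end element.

b4 →Sf1  (Sf1: flow source, stroke at near end)
b1 →J3  (closing 0-jn rule on J3)
b0 →J2  (common-f at J2 fixed by 1)
b3 →J2  (common-f at J2 fixed by 1)
b5 →J2  (J2 flow already set via bond 1)
b2 →J1  (J1 needs exactly one e-in)

β0 stroke→J2
β1 stroke→J3
β2 stroke→J1
β3 stroke→J2
β4 stroke→Sf1
β5 stroke→J2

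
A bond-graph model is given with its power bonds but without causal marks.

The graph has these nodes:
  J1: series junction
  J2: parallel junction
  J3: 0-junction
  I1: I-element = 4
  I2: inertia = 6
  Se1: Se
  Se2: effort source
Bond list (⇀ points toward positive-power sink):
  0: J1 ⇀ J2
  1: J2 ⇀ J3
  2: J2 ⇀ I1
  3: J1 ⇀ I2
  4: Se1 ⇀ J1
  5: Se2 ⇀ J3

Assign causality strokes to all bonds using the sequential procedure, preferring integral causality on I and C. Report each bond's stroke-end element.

b0 |J1
b1 |J2
b2 |I1
b3 |I2
b4 |J1
b5 |J3

#4 →J1  (source Se1 imposes e)
#5 →J3  (Se2 fixes effort; stroke away)
#1 →J2  (J3: bond 5 brought effort, rest push out)
#0 →J1  (J2 effort already set via bond 1)
#2 →I1  (J2 effort already set via bond 1)
#3 →I2  (J1 needs exactly one f-in)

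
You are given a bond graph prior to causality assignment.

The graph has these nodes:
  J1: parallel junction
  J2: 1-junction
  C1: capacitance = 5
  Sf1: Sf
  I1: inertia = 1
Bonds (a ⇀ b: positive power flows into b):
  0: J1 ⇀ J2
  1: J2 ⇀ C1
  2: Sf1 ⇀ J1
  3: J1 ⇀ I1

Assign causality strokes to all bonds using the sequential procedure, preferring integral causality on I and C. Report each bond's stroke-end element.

b2 →Sf1  (source Sf1 imposes f)
b1 →J2  (C1 outputs effort q/C1)
b0 →J1  (J2: last free bond brings flow in)
b3 →I1  (0-jn J1 has e-setter on 0)

b0 stroke at J1
b1 stroke at J2
b2 stroke at Sf1
b3 stroke at I1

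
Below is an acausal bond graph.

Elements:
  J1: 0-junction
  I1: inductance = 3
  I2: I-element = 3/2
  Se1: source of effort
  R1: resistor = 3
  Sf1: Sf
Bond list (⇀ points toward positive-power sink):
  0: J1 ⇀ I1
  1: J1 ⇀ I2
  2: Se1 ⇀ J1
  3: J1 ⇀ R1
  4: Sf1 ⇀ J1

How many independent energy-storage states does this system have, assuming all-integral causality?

2  (I1, I2 all integral)

β2 stroke at J1  (source Se1 imposes e)
β4 stroke at Sf1  (source Sf1 imposes f)
β0 stroke at I1  (J1 effort already set via bond 2)
β1 stroke at I2  (0-jn J1 has e-setter on 2)
β3 stroke at R1  (J1: bond 2 brought effort, rest push out)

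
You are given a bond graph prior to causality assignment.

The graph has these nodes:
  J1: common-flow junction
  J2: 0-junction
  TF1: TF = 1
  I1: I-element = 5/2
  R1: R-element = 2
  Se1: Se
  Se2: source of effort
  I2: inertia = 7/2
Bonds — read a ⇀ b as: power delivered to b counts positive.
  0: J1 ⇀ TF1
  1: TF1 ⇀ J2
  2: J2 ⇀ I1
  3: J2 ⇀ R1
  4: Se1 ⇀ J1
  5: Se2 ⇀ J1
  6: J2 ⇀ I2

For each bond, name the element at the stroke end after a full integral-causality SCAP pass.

β4 stroke at J1  (source Se1 imposes e)
β5 stroke at J1  (Se2 (Se) sets effort on bond)
β0 stroke at TF1  (J1 needs exactly one f-in)
β1 stroke at J2  (TF TF1: opposite of bond 0)
β2 stroke at I1  (0-jn J2 has e-setter on 1)
β3 stroke at R1  (J2 effort already set via bond 1)
β6 stroke at I2  (J2 effort already set via bond 1)

b0 stroke→TF1
b1 stroke→J2
b2 stroke→I1
b3 stroke→R1
b4 stroke→J1
b5 stroke→J1
b6 stroke→I2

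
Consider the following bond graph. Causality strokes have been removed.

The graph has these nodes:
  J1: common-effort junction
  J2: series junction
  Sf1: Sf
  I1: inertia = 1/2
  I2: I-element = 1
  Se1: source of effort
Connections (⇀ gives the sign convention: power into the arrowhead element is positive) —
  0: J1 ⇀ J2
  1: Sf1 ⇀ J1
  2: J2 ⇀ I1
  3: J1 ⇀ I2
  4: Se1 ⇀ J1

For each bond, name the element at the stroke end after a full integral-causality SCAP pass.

b0 →J2
b1 →Sf1
b2 →I1
b3 →I2
b4 →J1

bond 1 stroke→Sf1  (source Sf1 imposes f)
bond 4 stroke→J1  (Se1 fixes effort; stroke away)
bond 0 stroke→J2  (common-e at J1 fixed by 4)
bond 3 stroke→I2  (J1 effort already set via bond 4)
bond 2 stroke→I1  (only one flow-in slot at J2)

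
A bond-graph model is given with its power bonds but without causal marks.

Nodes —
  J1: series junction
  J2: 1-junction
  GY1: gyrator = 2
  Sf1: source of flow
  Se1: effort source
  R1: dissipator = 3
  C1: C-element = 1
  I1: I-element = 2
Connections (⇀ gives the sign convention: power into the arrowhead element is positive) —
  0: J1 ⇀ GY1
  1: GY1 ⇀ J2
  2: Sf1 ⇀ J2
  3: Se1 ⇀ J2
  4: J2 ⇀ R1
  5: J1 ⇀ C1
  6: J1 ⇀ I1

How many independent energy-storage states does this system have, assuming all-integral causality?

#2 stroke→Sf1  (Sf1: flow source, stroke at near end)
#3 stroke→J2  (Se1: effort source, stroke at far end)
#1 stroke→J2  (J2 flow already set via bond 2)
#4 stroke→J2  (J2 flow already set via bond 2)
#0 stroke→J1  (through GY1, causality inverts; strokes same side of GY1)
#5 stroke→J1  (prefer integral on C1)
#6 stroke→I1  (J1 needs exactly one f-in)

2  (C1, I1 all integral)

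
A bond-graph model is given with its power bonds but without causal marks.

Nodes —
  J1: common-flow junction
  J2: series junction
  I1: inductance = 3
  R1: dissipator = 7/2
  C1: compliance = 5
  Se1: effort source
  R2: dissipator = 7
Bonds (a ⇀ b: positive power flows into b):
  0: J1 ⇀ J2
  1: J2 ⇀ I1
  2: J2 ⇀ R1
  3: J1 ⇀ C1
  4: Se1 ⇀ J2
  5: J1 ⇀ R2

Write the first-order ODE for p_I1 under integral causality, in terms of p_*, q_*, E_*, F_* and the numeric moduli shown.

dp_I1/dt = E_Se1 - 7*p_I1/2 - q_C1/5

#4 stroke at J2  (Se1 (Se) sets effort on bond)
#1 stroke at I1  (I1 integral (f out))
#0 stroke at J2  (J2 flow already set via bond 1)
#2 stroke at J2  (1-jn J2 has f-setter on 1)
#3 stroke at J1  (J1: bond 0 brought flow, rest push out)
#5 stroke at J1  (1-jn J1 has f-setter on 0)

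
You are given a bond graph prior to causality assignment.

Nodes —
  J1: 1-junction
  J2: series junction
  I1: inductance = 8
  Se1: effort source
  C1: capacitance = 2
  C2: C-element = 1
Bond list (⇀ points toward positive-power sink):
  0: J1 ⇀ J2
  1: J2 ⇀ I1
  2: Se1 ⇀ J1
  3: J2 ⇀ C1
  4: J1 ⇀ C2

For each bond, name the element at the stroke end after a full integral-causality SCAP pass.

bond 0 |J2
bond 1 |I1
bond 2 |J1
bond 3 |J2
bond 4 |J1

β2 →J1  (Se1: effort source, stroke at far end)
β1 →I1  (prefer integral on I1)
β0 →J2  (1-jn J2 has f-setter on 1)
β3 →J2  (J2 flow already set via bond 1)
β4 →J1  (J1: bond 0 brought flow, rest push out)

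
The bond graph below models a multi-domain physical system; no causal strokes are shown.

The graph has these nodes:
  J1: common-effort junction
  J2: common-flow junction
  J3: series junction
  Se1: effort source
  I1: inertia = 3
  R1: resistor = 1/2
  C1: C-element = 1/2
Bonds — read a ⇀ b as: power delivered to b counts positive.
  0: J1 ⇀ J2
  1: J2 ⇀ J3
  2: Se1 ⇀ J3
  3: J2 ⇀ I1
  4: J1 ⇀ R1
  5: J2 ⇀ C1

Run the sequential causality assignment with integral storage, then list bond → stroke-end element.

β0 →J2
β1 →J2
β2 →J3
β3 →I1
β4 →J1
β5 →J2

#2 →J3  (Se1: effort source, stroke at far end)
#1 →J2  (J3: last free bond brings flow in)
#3 →I1  (I1 integral (f out))
#0 →J2  (J2 flow already set via bond 3)
#5 →J2  (common-f at J2 fixed by 3)
#4 →J1  (only one effort-in slot at J1)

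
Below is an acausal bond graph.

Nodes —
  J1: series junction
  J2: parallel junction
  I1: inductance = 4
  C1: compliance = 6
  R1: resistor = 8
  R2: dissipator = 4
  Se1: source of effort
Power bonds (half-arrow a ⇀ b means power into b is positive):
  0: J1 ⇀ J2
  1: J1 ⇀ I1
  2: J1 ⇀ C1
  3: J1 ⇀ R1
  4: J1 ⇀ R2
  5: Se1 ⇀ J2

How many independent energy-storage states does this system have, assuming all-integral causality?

bond 5 stroke at J2  (Se1 fixes effort; stroke away)
bond 0 stroke at J1  (J2 effort already set via bond 5)
bond 1 stroke at I1  (prefer integral on I1)
bond 2 stroke at J1  (J1: bond 1 brought flow, rest push out)
bond 3 stroke at J1  (common-f at J1 fixed by 1)
bond 4 stroke at J1  (J1 flow already set via bond 1)

2  (C1, I1 all integral)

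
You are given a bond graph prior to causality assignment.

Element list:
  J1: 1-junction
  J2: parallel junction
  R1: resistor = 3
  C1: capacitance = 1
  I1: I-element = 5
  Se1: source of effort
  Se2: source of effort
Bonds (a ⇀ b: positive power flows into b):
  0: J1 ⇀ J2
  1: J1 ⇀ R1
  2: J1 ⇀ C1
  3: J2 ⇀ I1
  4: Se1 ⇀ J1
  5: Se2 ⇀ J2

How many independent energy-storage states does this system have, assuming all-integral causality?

b4 stroke at J1  (source Se1 imposes e)
b5 stroke at J2  (source Se2 imposes e)
b0 stroke at J1  (J2: bond 5 brought effort, rest push out)
b3 stroke at I1  (J2 effort already set via bond 5)
b2 stroke at J1  (C1: C, integral causality)
b1 stroke at R1  (J1: last free bond brings flow in)

2  (C1, I1 all integral)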